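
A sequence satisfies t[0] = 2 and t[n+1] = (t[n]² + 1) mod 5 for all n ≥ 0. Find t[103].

0

t[0] = 2,  t[1] = 0,  t[2] = 1,  t[3] = 2.
The sequence repeats with period 3.
(103 - 0) mod 3 = 1, so t[103] = t[1] = 0.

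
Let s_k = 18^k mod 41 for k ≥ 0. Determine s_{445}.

s_0 = 1, s_1 = 18, s_2 = 37, s_3 = 10, s_4 = 16, s_5 = 1.
The sequence repeats with period 5.
So s_{445} = s_{0 + ((445-0) mod 5)} = s_0 = 1.

1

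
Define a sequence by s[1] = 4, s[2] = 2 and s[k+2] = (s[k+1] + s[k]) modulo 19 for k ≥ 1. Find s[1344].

18

Listing terms: s[1] = 4; s[2] = 2; s[3] = 6; s[4] = 8; s[5] = 14; s[6] = 3; s[7] = 17; s[8] = 1; s[9] = 18; s[10] = 0; s[11] = 18; s[12] = 18; s[13] = 17; s[14] = 16; s[15] = 14; s[16] = 11; s[17] = 6; s[18] = 17; s[19] = 4; s[20] = 2.
Since (s[19], s[20]) = (s[1], s[2]) = (4, 2) (two consecutive terms determine the rest), the sequence is periodic with period 18.
(1344 - 1) mod 18 = 11, so s[1344] = s[12] = 18.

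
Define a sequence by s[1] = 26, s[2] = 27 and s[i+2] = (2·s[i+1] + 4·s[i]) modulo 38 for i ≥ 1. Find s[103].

22

Computing terms: s[1] = 26, s[2] = 27, s[3] = 6, s[4] = 6, s[5] = 36, s[6] = 20, s[7] = 32, s[8] = 30, s[9] = 36, s[10] = 2, s[11] = 34, s[12] = 0, s[13] = 22, s[14] = 6, s[15] = 24, s[16] = 34, s[17] = 12, s[18] = 8, s[19] = 26, s[20] = 8, s[21] = 6, s[22] = 6.
Since (s[21], s[22]) = (s[3], s[4]) = (6, 6) (two consecutive terms determine the rest), the sequence is eventually periodic: after a pre-period of length 2 it cycles with period 18.
For i ≥ 3, s[i] depends only on (i - 3) mod 18. (103 - 3) mod 18 = 10, so s[103] = s[13] = 22.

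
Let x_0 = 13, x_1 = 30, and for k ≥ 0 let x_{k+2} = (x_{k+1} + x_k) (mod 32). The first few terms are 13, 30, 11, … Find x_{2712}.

29

We have x_0 = 13, x_1 = 30, x_2 = 11, x_3 = 9, x_4 = 20, x_5 = 29, x_6 = 17, x_7 = 14, x_8 = 31, x_9 = 13, x_{10} = 12, x_{11} = 25, x_{12} = 5, x_{13} = 30, x_{14} = 3, x_{15} = 1, x_{16} = 4, x_{17} = 5, x_{18} = 9, x_{19} = 14, x_{20} = 23, x_{21} = 5, x_{22} = 28, x_{23} = 1, x_{24} = 29, x_{25} = 30, x_{26} = 27, x_{27} = 25, x_{28} = 20, x_{29} = 13, x_{30} = 1, x_{31} = 14, x_{32} = 15, x_{33} = 29, x_{34} = 12, x_{35} = 9, x_{36} = 21, x_{37} = 30, x_{38} = 19, x_{39} = 17, x_{40} = 4, x_{41} = 21, x_{42} = 25, x_{43} = 14, x_{44} = 7, x_{45} = 21, x_{46} = 28, x_{47} = 17, x_{48} = 13, x_{49} = 30.
The sequence repeats with period 48.
(2712 - 0) mod 48 = 24, so x_{2712} = x_{24} = 29.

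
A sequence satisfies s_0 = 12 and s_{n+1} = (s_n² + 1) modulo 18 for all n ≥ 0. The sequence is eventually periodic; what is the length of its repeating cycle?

Computing terms: s_0 = 12,  s_1 = 1,  s_2 = 2,  s_3 = 5,  s_4 = 8,  s_5 = 11,  s_6 = 14,  s_7 = 17,  s_8 = 2.
Since s_8 = s_2 = 2, the sequence is eventually periodic: after a pre-period of length 2 it cycles with period 6.

6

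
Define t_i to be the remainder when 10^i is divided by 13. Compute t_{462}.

1

Computing terms: t_0 = 1; t_1 = 10; t_2 = 9; t_3 = 12; t_4 = 3; t_5 = 4; t_6 = 1.
The sequence repeats with period 6.
So t_{462} = t_{0 + ((462-0) mod 6)} = t_0 = 1.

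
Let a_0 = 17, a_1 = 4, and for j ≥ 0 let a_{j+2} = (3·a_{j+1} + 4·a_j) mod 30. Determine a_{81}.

Listing terms: a_0 = 17, a_1 = 4, a_2 = 20, a_3 = 16, a_4 = 8, a_5 = 28, a_6 = 26, a_7 = 10, a_8 = 14, a_9 = 22, a_{10} = 2, a_{11} = 4, a_{12} = 20.
Since (a_{11}, a_{12}) = (a_1, a_2) = (4, 20) (two consecutive terms determine the rest), the sequence is eventually periodic: after a pre-period of length 1 it cycles with period 10.
For j ≥ 1, a_j depends only on (j - 1) mod 10. (81 - 1) mod 10 = 0, so a_{81} = a_1 = 4.

4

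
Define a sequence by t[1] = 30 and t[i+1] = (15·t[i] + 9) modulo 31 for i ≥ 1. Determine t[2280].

Computing terms: t[1] = 30, t[2] = 25, t[3] = 12, t[4] = 3, t[5] = 23, t[6] = 13, t[7] = 18, t[8] = 0, t[9] = 9, t[10] = 20, t[11] = 30.
The sequence repeats with period 10.
(2280 - 1) mod 10 = 9, so t[2280] = t[10] = 20.

20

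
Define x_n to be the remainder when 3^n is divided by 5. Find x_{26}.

We have x_0 = 1,  x_1 = 3,  x_2 = 4,  x_3 = 2,  x_4 = 1.
Since x_4 = x_0 = 1, the sequence is periodic with period 4.
So x_{26} = x_{0 + ((26-0) mod 4)} = x_2 = 4.

4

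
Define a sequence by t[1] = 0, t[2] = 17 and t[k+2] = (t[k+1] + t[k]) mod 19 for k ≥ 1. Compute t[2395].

Computing terms: t[1] = 0, t[2] = 17, t[3] = 17, t[4] = 15, t[5] = 13, t[6] = 9, t[7] = 3, t[8] = 12, t[9] = 15, t[10] = 8, t[11] = 4, t[12] = 12, t[13] = 16, t[14] = 9, t[15] = 6, t[16] = 15, t[17] = 2, t[18] = 17, t[19] = 0, t[20] = 17.
The sequence repeats with period 18.
(2395 - 1) mod 18 = 0, so t[2395] = t[1] = 0.

0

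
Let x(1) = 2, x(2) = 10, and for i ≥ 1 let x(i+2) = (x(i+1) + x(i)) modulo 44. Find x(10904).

x(1) = 2; x(2) = 10; x(3) = 12; x(4) = 22; x(5) = 34; x(6) = 12; x(7) = 2; x(8) = 14; x(9) = 16; x(10) = 30; x(11) = 2; x(12) = 32; x(13) = 34; x(14) = 22; x(15) = 12; x(16) = 34; x(17) = 2; x(18) = 36; x(19) = 38; x(20) = 30; x(21) = 24; x(22) = 10; x(23) = 34; x(24) = 0; x(25) = 34; x(26) = 34; x(27) = 24; x(28) = 14; x(29) = 38; x(30) = 8; x(31) = 2; x(32) = 10.
Since (x(31), x(32)) = (x(1), x(2)) = (2, 10) (two consecutive terms determine the rest), the sequence is periodic with period 30.
(10904 - 1) mod 30 = 13, so x(10904) = x(14) = 22.

22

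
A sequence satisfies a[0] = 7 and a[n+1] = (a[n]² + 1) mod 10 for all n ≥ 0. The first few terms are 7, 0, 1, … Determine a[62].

Computing terms: a[0] = 7, a[1] = 0, a[2] = 1, a[3] = 2, a[4] = 5, a[5] = 6, a[6] = 7.
The sequence repeats with period 6.
So a[62] = a[0 + ((62-0) mod 6)] = a[2] = 1.

1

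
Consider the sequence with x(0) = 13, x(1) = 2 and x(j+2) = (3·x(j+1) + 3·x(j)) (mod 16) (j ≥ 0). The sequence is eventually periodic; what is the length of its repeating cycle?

12

x(0) = 13; x(1) = 2; x(2) = 13; x(3) = 13; x(4) = 14; x(5) = 1; x(6) = 13; x(7) = 10; x(8) = 5; x(9) = 13; x(10) = 6; x(11) = 9; x(12) = 13; x(13) = 2.
Since (x(12), x(13)) = (x(0), x(1)) = (13, 2) (two consecutive terms determine the rest), the sequence is periodic with period 12.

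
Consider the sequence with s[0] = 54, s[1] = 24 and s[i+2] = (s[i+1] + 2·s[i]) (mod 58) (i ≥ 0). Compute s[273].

8

Computing terms: s[0] = 54; s[1] = 24; s[2] = 16; s[3] = 6; s[4] = 38; s[5] = 50; s[6] = 10; s[7] = 52; s[8] = 14; s[9] = 2; s[10] = 30; s[11] = 34; s[12] = 36; s[13] = 46; s[14] = 2; s[15] = 36; s[16] = 40; s[17] = 54; s[18] = 18; s[19] = 10; s[20] = 46; s[21] = 8; s[22] = 42; s[23] = 0; s[24] = 26; s[25] = 26; s[26] = 20; s[27] = 14; s[28] = 54; s[29] = 24.
Since (s[28], s[29]) = (s[0], s[1]) = (54, 24) (two consecutive terms determine the rest), the sequence is periodic with period 28.
So s[273] = s[0 + ((273-0) mod 28)] = s[21] = 8.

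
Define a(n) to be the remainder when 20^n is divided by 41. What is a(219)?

39

Listing terms: a(0) = 1, a(1) = 20, a(2) = 31, a(3) = 5, a(4) = 18, a(5) = 32, a(6) = 25, a(7) = 8, a(8) = 37, a(9) = 2, a(10) = 40, a(11) = 21, a(12) = 10, a(13) = 36, a(14) = 23, a(15) = 9, a(16) = 16, a(17) = 33, a(18) = 4, a(19) = 39, a(20) = 1.
Since a(20) = a(0) = 1, the sequence is periodic with period 20.
(219 - 0) mod 20 = 19, so a(219) = a(19) = 39.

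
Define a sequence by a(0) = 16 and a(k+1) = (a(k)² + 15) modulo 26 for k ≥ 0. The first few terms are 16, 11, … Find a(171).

25

Listing terms: a(0) = 16; a(1) = 11; a(2) = 6; a(3) = 25; a(4) = 16.
The sequence repeats with period 4.
So a(171) = a(0 + ((171-0) mod 4)) = a(3) = 25.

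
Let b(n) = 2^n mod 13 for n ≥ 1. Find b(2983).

11

b(1) = 2, b(2) = 4, b(3) = 8, b(4) = 3, b(5) = 6, b(6) = 12, b(7) = 11, b(8) = 9, b(9) = 5, b(10) = 10, b(11) = 7, b(12) = 1, b(13) = 2.
The sequence repeats with period 12.
(2983 - 1) mod 12 = 6, so b(2983) = b(7) = 11.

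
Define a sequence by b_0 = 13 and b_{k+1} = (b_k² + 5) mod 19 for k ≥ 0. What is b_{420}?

b_0 = 13, b_1 = 3, b_2 = 14, b_3 = 11, b_4 = 12, b_5 = 16, b_6 = 14.
Since b_6 = b_2 = 14, the sequence is eventually periodic: after a pre-period of length 2 it cycles with period 4.
For k ≥ 2, b_k depends only on (k - 2) mod 4. (420 - 2) mod 4 = 2, so b_{420} = b_4 = 12.

12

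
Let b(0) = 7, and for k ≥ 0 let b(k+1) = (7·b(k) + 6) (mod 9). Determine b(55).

We have b(0) = 7,  b(1) = 1,  b(2) = 4,  b(3) = 7.
The sequence repeats with period 3.
(55 - 0) mod 3 = 1, so b(55) = b(1) = 1.

1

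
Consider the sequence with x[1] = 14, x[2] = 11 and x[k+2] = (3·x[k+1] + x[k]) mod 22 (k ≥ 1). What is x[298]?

x[1] = 14,  x[2] = 11,  x[3] = 3,  x[4] = 20,  x[5] = 19,  x[6] = 11,  x[7] = 8,  x[8] = 13,  x[9] = 3,  x[10] = 0,  x[11] = 3,  x[12] = 9,  x[13] = 8,  x[14] = 11,  x[15] = 19,  x[16] = 2,  x[17] = 3,  x[18] = 11,  x[19] = 14,  x[20] = 9,  x[21] = 19,  x[22] = 0,  x[23] = 19,  x[24] = 13,  x[25] = 14,  x[26] = 11.
The sequence repeats with period 24.
(298 - 1) mod 24 = 9, so x[298] = x[10] = 0.

0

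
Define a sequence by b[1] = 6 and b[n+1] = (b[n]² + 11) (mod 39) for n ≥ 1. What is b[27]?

36

Computing terms: b[1] = 6,  b[2] = 8,  b[3] = 36,  b[4] = 20,  b[5] = 21,  b[6] = 23,  b[7] = 33,  b[8] = 8.
Since b[8] = b[2] = 8, the sequence is eventually periodic: after a pre-period of length 1 it cycles with period 6.
For n ≥ 2, b[n] depends only on (n - 2) mod 6. (27 - 2) mod 6 = 1, so b[27] = b[3] = 36.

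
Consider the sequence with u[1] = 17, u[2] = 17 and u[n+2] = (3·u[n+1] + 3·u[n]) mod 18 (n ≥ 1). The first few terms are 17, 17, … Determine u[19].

u[1] = 17; u[2] = 17; u[3] = 12; u[4] = 15; u[5] = 9; u[6] = 0; u[7] = 9; u[8] = 9; u[9] = 0.
Since (u[8], u[9]) = (u[5], u[6]) = (9, 0) (two consecutive terms determine the rest), the sequence is eventually periodic: after a pre-period of length 4 it cycles with period 3.
For n ≥ 5, u[n] depends only on (n - 5) mod 3. (19 - 5) mod 3 = 2, so u[19] = u[7] = 9.

9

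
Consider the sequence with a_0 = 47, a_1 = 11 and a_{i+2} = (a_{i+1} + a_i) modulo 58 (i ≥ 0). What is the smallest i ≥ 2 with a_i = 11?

Computing terms: a_0 = 47, a_1 = 11, a_2 = 0, a_3 = 11, a_4 = 11, a_5 = 22, a_6 = 33, a_7 = 55, a_8 = 30, a_9 = 27, a_{10} = 57, a_{11} = 26, a_{12} = 25, a_{13} = 51, a_{14} = 18, a_{15} = 11, a_{16} = 29, a_{17} = 40, a_{18} = 11, a_{19} = 51, a_{20} = 4, a_{21} = 55, a_{22} = 1, a_{23} = 56, a_{24} = 57, a_{25} = 55, a_{26} = 54, a_{27} = 51, a_{28} = 47, a_{29} = 40, a_{30} = 29, a_{31} = 11, a_{32} = 40, a_{33} = 51, a_{34} = 33, a_{35} = 26, a_{36} = 1, a_{37} = 27, a_{38} = 28, a_{39} = 55, a_{40} = 25, a_{41} = 22, a_{42} = 47, a_{43} = 11.
Since (a_{42}, a_{43}) = (a_0, a_1) = (47, 11) (two consecutive terms determine the rest), the sequence is periodic with period 42.
The value 11 first appears (with i ≥ 2) at a_3.

3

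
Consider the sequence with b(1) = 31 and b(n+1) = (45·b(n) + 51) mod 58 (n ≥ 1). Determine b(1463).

b(1) = 31; b(2) = 54; b(3) = 45; b(4) = 46; b(5) = 33; b(6) = 28; b(7) = 35; b(8) = 2; b(9) = 25; b(10) = 16; b(11) = 17; b(12) = 4; b(13) = 57; b(14) = 6; b(15) = 31.
The sequence repeats with period 14.
So b(1463) = b(1 + ((1463-1) mod 14)) = b(7) = 35.

35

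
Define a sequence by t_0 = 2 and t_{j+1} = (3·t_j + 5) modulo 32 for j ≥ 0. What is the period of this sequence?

Listing terms: t_0 = 2, t_1 = 11, t_2 = 6, t_3 = 23, t_4 = 10, t_5 = 3, t_6 = 14, t_7 = 15, t_8 = 18, t_9 = 27, t_{10} = 22, t_{11} = 7, t_{12} = 26, t_{13} = 19, t_{14} = 30, t_{15} = 31, t_{16} = 2.
Since t_{16} = t_0 = 2, the sequence is periodic with period 16.

16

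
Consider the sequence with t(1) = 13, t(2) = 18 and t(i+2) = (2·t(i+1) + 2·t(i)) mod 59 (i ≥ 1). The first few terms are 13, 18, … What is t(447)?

45

t(1) = 13,  t(2) = 18,  t(3) = 3,  t(4) = 42,  t(5) = 31,  t(6) = 28,  t(7) = 0,  t(8) = 56,  t(9) = 53,  t(10) = 41,  t(11) = 11,  t(12) = 45,  t(13) = 53,  t(14) = 19,  t(15) = 26,  t(16) = 31,  t(17) = 55,  t(18) = 54,  t(19) = 41,  t(20) = 13,  t(21) = 49,  t(22) = 6,  t(23) = 51,  t(24) = 55,  t(25) = 35,  t(26) = 3,  t(27) = 17,  t(28) = 40,  t(29) = 55,  t(30) = 13,  t(31) = 18.
Since (t(30), t(31)) = (t(1), t(2)) = (13, 18) (two consecutive terms determine the rest), the sequence is periodic with period 29.
So t(447) = t(1 + ((447-1) mod 29)) = t(12) = 45.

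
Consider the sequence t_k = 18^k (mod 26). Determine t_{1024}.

t_0 = 1; t_1 = 18; t_2 = 12; t_3 = 8; t_4 = 14; t_5 = 18.
Since t_5 = t_1 = 18, the sequence is eventually periodic: after a pre-period of length 1 it cycles with period 4.
For k ≥ 1, t_k depends only on (k - 1) mod 4. (1024 - 1) mod 4 = 3, so t_{1024} = t_4 = 14.

14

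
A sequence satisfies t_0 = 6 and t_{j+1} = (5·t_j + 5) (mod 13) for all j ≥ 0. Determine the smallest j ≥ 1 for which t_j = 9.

1

t_0 = 6, t_1 = 9, t_2 = 11, t_3 = 8, t_4 = 6.
The sequence repeats with period 4.
The value 9 first appears (with j ≥ 1) at t_1.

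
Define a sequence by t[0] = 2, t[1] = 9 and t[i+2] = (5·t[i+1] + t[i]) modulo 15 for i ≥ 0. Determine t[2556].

t[0] = 2; t[1] = 9; t[2] = 2; t[3] = 4; t[4] = 7; t[5] = 9; t[6] = 7; t[7] = 14; t[8] = 2; t[9] = 9.
Since (t[8], t[9]) = (t[0], t[1]) = (2, 9) (two consecutive terms determine the rest), the sequence is periodic with period 8.
(2556 - 0) mod 8 = 4, so t[2556] = t[4] = 7.

7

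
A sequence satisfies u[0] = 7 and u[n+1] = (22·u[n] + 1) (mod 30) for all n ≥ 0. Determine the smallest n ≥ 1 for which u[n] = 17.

Computing terms: u[0] = 7, u[1] = 5, u[2] = 21, u[3] = 13, u[4] = 17, u[5] = 15, u[6] = 1, u[7] = 23, u[8] = 27, u[9] = 25, u[10] = 11, u[11] = 3, u[12] = 7.
The sequence repeats with period 12.
The value 17 first appears (with n ≥ 1) at u[4].

4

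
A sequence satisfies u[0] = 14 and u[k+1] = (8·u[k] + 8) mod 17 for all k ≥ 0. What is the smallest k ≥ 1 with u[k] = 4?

Computing terms: u[0] = 14; u[1] = 1; u[2] = 16; u[3] = 0; u[4] = 8; u[5] = 4; u[6] = 6; u[7] = 5; u[8] = 14.
Since u[8] = u[0] = 14, the sequence is periodic with period 8.
The value 4 first appears (with k ≥ 1) at u[5].

5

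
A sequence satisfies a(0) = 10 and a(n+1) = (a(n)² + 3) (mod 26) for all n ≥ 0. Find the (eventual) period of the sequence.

10

We have a(0) = 10, a(1) = 25, a(2) = 4, a(3) = 19, a(4) = 0, a(5) = 3, a(6) = 12, a(7) = 17, a(8) = 6, a(9) = 13, a(10) = 16, a(11) = 25.
Since a(11) = a(1) = 25, the sequence is eventually periodic: after a pre-period of length 1 it cycles with period 10.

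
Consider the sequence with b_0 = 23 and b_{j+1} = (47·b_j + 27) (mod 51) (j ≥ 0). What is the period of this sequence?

We have b_0 = 23,  b_1 = 37,  b_2 = 32,  b_3 = 1,  b_4 = 23.
Since b_4 = b_0 = 23, the sequence is periodic with period 4.

4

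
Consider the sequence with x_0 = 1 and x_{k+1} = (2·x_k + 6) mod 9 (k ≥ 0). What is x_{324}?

1

We have x_0 = 1,  x_1 = 8,  x_2 = 4,  x_3 = 5,  x_4 = 7,  x_5 = 2,  x_6 = 1.
The sequence repeats with period 6.
(324 - 0) mod 6 = 0, so x_{324} = x_0 = 1.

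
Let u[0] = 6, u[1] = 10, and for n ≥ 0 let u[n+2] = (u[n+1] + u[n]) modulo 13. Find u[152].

11

u[0] = 6, u[1] = 10, u[2] = 3, u[3] = 0, u[4] = 3, u[5] = 3, u[6] = 6, u[7] = 9, u[8] = 2, u[9] = 11, u[10] = 0, u[11] = 11, u[12] = 11, u[13] = 9, u[14] = 7, u[15] = 3, u[16] = 10, u[17] = 0, u[18] = 10, u[19] = 10, u[20] = 7, u[21] = 4, u[22] = 11, u[23] = 2, u[24] = 0, u[25] = 2, u[26] = 2, u[27] = 4, u[28] = 6, u[29] = 10.
Since (u[28], u[29]) = (u[0], u[1]) = (6, 10) (two consecutive terms determine the rest), the sequence is periodic with period 28.
So u[152] = u[0 + ((152-0) mod 28)] = u[12] = 11.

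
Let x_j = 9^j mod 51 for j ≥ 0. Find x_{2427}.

x_0 = 1, x_1 = 9, x_2 = 30, x_3 = 15, x_4 = 33, x_5 = 42, x_6 = 21, x_7 = 36, x_8 = 18, x_9 = 9.
Since x_9 = x_1 = 9, the sequence is eventually periodic: after a pre-period of length 1 it cycles with period 8.
For j ≥ 1, x_j depends only on (j - 1) mod 8. (2427 - 1) mod 8 = 2, so x_{2427} = x_3 = 15.

15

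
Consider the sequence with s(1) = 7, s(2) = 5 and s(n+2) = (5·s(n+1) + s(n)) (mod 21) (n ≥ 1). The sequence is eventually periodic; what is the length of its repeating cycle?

We have s(1) = 7; s(2) = 5; s(3) = 11; s(4) = 18; s(5) = 17; s(6) = 19; s(7) = 7; s(8) = 12; s(9) = 4; s(10) = 11; s(11) = 17; s(12) = 12; s(13) = 14; s(14) = 19; s(15) = 4; s(16) = 18; s(17) = 10; s(18) = 5; s(19) = 14; s(20) = 12; s(21) = 11; s(22) = 4; s(23) = 10; s(24) = 12; s(25) = 7; s(26) = 5.
The sequence repeats with period 24.

24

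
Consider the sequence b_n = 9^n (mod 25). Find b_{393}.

Computing terms: b_0 = 1,  b_1 = 9,  b_2 = 6,  b_3 = 4,  b_4 = 11,  b_5 = 24,  b_6 = 16,  b_7 = 19,  b_8 = 21,  b_9 = 14,  b_{10} = 1.
Since b_{10} = b_0 = 1, the sequence is periodic with period 10.
So b_{393} = b_{0 + ((393-0) mod 10)} = b_3 = 4.

4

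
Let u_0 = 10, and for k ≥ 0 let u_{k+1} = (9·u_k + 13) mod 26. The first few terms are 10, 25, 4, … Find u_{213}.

23

We have u_0 = 10,  u_1 = 25,  u_2 = 4,  u_3 = 23,  u_4 = 12,  u_5 = 17,  u_6 = 10.
The sequence repeats with period 6.
(213 - 0) mod 6 = 3, so u_{213} = u_3 = 23.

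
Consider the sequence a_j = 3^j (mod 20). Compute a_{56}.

1

We have a_0 = 1; a_1 = 3; a_2 = 9; a_3 = 7; a_4 = 1.
The sequence repeats with period 4.
(56 - 0) mod 4 = 0, so a_{56} = a_0 = 1.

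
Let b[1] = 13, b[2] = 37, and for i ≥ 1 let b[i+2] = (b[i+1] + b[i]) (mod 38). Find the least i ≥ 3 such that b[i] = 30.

Computing terms: b[1] = 13, b[2] = 37, b[3] = 12, b[4] = 11, b[5] = 23, b[6] = 34, b[7] = 19, b[8] = 15, b[9] = 34, b[10] = 11, b[11] = 7, b[12] = 18, b[13] = 25, b[14] = 5, b[15] = 30, b[16] = 35, b[17] = 27, b[18] = 24, b[19] = 13, b[20] = 37.
The sequence repeats with period 18.
The value 30 first appears (with i ≥ 3) at b[15].

15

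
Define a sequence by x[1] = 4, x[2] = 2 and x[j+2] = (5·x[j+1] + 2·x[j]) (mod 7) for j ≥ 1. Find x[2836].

3

We have x[1] = 4; x[2] = 2; x[3] = 4; x[4] = 3; x[5] = 2; x[6] = 2; x[7] = 0; x[8] = 4; x[9] = 6; x[10] = 3; x[11] = 6; x[12] = 1; x[13] = 3; x[14] = 3; x[15] = 0; x[16] = 6; x[17] = 2; x[18] = 1; x[19] = 2; x[20] = 5; x[21] = 1; x[22] = 1; x[23] = 0; x[24] = 2; x[25] = 3; x[26] = 5; x[27] = 3; x[28] = 4; x[29] = 5; x[30] = 5; x[31] = 0; x[32] = 3; x[33] = 1; x[34] = 4; x[35] = 1; x[36] = 6; x[37] = 4; x[38] = 4; x[39] = 0; x[40] = 1; x[41] = 5; x[42] = 6; x[43] = 5; x[44] = 2; x[45] = 6; x[46] = 6; x[47] = 0; x[48] = 5; x[49] = 4; x[50] = 2.
Since (x[49], x[50]) = (x[1], x[2]) = (4, 2) (two consecutive terms determine the rest), the sequence is periodic with period 48.
So x[2836] = x[1 + ((2836-1) mod 48)] = x[4] = 3.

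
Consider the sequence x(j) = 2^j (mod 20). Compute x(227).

8

Computing terms: x(1) = 2; x(2) = 4; x(3) = 8; x(4) = 16; x(5) = 12; x(6) = 4.
Since x(6) = x(2) = 4, the sequence is eventually periodic: after a pre-period of length 1 it cycles with period 4.
For j ≥ 2, x(j) depends only on (j - 2) mod 4. (227 - 2) mod 4 = 1, so x(227) = x(3) = 8.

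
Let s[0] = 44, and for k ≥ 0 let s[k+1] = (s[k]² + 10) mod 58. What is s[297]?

s[0] = 44; s[1] = 32; s[2] = 48; s[3] = 52; s[4] = 46; s[5] = 38; s[6] = 4; s[7] = 26; s[8] = 48.
Since s[8] = s[2] = 48, the sequence is eventually periodic: after a pre-period of length 2 it cycles with period 6.
For k ≥ 2, s[k] depends only on (k - 2) mod 6. (297 - 2) mod 6 = 1, so s[297] = s[3] = 52.

52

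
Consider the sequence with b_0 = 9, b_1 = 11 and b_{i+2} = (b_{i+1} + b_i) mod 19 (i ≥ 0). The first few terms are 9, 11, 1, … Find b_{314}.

6

Computing terms: b_0 = 9, b_1 = 11, b_2 = 1, b_3 = 12, b_4 = 13, b_5 = 6, b_6 = 0, b_7 = 6, b_8 = 6, b_9 = 12, b_{10} = 18, b_{11} = 11, b_{12} = 10, b_{13} = 2, b_{14} = 12, b_{15} = 14, b_{16} = 7, b_{17} = 2, b_{18} = 9, b_{19} = 11.
Since (b_{18}, b_{19}) = (b_0, b_1) = (9, 11) (two consecutive terms determine the rest), the sequence is periodic with period 18.
(314 - 0) mod 18 = 8, so b_{314} = b_8 = 6.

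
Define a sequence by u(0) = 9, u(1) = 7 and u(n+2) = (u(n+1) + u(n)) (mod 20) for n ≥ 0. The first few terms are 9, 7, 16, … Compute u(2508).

Listing terms: u(0) = 9; u(1) = 7; u(2) = 16; u(3) = 3; u(4) = 19; u(5) = 2; u(6) = 1; u(7) = 3; u(8) = 4; u(9) = 7; u(10) = 11; u(11) = 18; u(12) = 9; u(13) = 7.
Since (u(12), u(13)) = (u(0), u(1)) = (9, 7) (two consecutive terms determine the rest), the sequence is periodic with period 12.
(2508 - 0) mod 12 = 0, so u(2508) = u(0) = 9.

9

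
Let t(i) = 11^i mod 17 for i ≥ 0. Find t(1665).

11

Listing terms: t(0) = 1, t(1) = 11, t(2) = 2, t(3) = 5, t(4) = 4, t(5) = 10, t(6) = 8, t(7) = 3, t(8) = 16, t(9) = 6, t(10) = 15, t(11) = 12, t(12) = 13, t(13) = 7, t(14) = 9, t(15) = 14, t(16) = 1.
The sequence repeats with period 16.
(1665 - 0) mod 16 = 1, so t(1665) = t(1) = 11.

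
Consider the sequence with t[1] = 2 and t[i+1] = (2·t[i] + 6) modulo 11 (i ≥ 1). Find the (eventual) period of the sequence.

10

Listing terms: t[1] = 2,  t[2] = 10,  t[3] = 4,  t[4] = 3,  t[5] = 1,  t[6] = 8,  t[7] = 0,  t[8] = 6,  t[9] = 7,  t[10] = 9,  t[11] = 2.
Since t[11] = t[1] = 2, the sequence is periodic with period 10.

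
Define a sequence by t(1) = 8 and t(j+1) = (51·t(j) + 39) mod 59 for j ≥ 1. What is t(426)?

We have t(1) = 8; t(2) = 34; t(3) = 3; t(4) = 15; t(5) = 37; t(6) = 38; t(7) = 30; t(8) = 35; t(9) = 54; t(10) = 20; t(11) = 56; t(12) = 4; t(13) = 7; t(14) = 42; t(15) = 57; t(16) = 55; t(17) = 12; t(18) = 2; t(19) = 23; t(20) = 32; t(21) = 19; t(22) = 5; t(23) = 58; t(24) = 47; t(25) = 17; t(26) = 21; t(27) = 48; t(28) = 9; t(29) = 26; t(30) = 8.
Since t(30) = t(1) = 8, the sequence is periodic with period 29.
(426 - 1) mod 29 = 19, so t(426) = t(20) = 32.

32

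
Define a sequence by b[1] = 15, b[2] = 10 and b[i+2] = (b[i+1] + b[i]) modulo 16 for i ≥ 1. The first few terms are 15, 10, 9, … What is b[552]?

Computing terms: b[1] = 15,  b[2] = 10,  b[3] = 9,  b[4] = 3,  b[5] = 12,  b[6] = 15,  b[7] = 11,  b[8] = 10,  b[9] = 5,  b[10] = 15,  b[11] = 4,  b[12] = 3,  b[13] = 7,  b[14] = 10,  b[15] = 1,  b[16] = 11,  b[17] = 12,  b[18] = 7,  b[19] = 3,  b[20] = 10,  b[21] = 13,  b[22] = 7,  b[23] = 4,  b[24] = 11,  b[25] = 15,  b[26] = 10.
Since (b[25], b[26]) = (b[1], b[2]) = (15, 10) (two consecutive terms determine the rest), the sequence is periodic with period 24.
(552 - 1) mod 24 = 23, so b[552] = b[24] = 11.

11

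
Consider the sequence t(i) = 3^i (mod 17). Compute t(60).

Computing terms: t(1) = 3,  t(2) = 9,  t(3) = 10,  t(4) = 13,  t(5) = 5,  t(6) = 15,  t(7) = 11,  t(8) = 16,  t(9) = 14,  t(10) = 8,  t(11) = 7,  t(12) = 4,  t(13) = 12,  t(14) = 2,  t(15) = 6,  t(16) = 1,  t(17) = 3.
The sequence repeats with period 16.
So t(60) = t(1 + ((60-1) mod 16)) = t(12) = 4.

4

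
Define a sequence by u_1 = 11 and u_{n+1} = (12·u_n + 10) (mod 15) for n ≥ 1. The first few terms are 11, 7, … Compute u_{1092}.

13

We have u_1 = 11, u_2 = 7, u_3 = 4, u_4 = 13, u_5 = 1, u_6 = 7.
Since u_6 = u_2 = 7, the sequence is eventually periodic: after a pre-period of length 1 it cycles with period 4.
For n ≥ 2, u_n depends only on (n - 2) mod 4. (1092 - 2) mod 4 = 2, so u_{1092} = u_4 = 13.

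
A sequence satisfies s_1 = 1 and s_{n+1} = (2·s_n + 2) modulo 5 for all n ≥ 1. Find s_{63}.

0

Computing terms: s_1 = 1, s_2 = 4, s_3 = 0, s_4 = 2, s_5 = 1.
The sequence repeats with period 4.
(63 - 1) mod 4 = 2, so s_{63} = s_3 = 0.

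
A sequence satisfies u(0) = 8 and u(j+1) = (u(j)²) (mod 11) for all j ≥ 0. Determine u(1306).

4

Listing terms: u(0) = 8; u(1) = 9; u(2) = 4; u(3) = 5; u(4) = 3; u(5) = 9.
Since u(5) = u(1) = 9, the sequence is eventually periodic: after a pre-period of length 1 it cycles with period 4.
For j ≥ 1, u(j) depends only on (j - 1) mod 4. (1306 - 1) mod 4 = 1, so u(1306) = u(2) = 4.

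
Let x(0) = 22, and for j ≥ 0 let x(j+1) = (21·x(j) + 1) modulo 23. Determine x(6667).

x(0) = 22; x(1) = 3; x(2) = 18; x(3) = 11; x(4) = 2; x(5) = 20; x(6) = 7; x(7) = 10; x(8) = 4; x(9) = 16; x(10) = 15; x(11) = 17; x(12) = 13; x(13) = 21; x(14) = 5; x(15) = 14; x(16) = 19; x(17) = 9; x(18) = 6; x(19) = 12; x(20) = 0; x(21) = 1; x(22) = 22.
Since x(22) = x(0) = 22, the sequence is periodic with period 22.
(6667 - 0) mod 22 = 1, so x(6667) = x(1) = 3.

3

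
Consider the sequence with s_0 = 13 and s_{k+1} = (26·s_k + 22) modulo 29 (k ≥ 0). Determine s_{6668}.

4

s_0 = 13; s_1 = 12; s_2 = 15; s_3 = 6; s_4 = 4; s_5 = 10; s_6 = 21; s_7 = 17; s_8 = 0; s_9 = 22; s_{10} = 14; s_{11} = 9; s_{12} = 24; s_{13} = 8; s_{14} = 27; s_{15} = 28; s_{16} = 25; s_{17} = 5; s_{18} = 7; s_{19} = 1; s_{20} = 19; s_{21} = 23; s_{22} = 11; s_{23} = 18; s_{24} = 26; s_{25} = 2; s_{26} = 16; s_{27} = 3; s_{28} = 13.
The sequence repeats with period 28.
So s_{6668} = s_{0 + ((6668-0) mod 28)} = s_4 = 4.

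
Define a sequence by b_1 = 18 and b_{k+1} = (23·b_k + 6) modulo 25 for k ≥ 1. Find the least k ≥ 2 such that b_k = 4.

8

b_1 = 18; b_2 = 20; b_3 = 16; b_4 = 24; b_5 = 8; b_6 = 15; b_7 = 1; b_8 = 4; b_9 = 23; b_{10} = 10; b_{11} = 11; b_{12} = 9; b_{13} = 13; b_{14} = 5; b_{15} = 21; b_{16} = 14; b_{17} = 3; b_{18} = 0; b_{19} = 6; b_{20} = 19; b_{21} = 18.
Since b_{21} = b_1 = 18, the sequence is periodic with period 20.
The value 4 first appears (with k ≥ 2) at b_8.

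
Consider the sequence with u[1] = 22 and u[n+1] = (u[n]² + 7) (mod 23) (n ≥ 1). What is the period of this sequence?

We have u[1] = 22; u[2] = 8; u[3] = 2; u[4] = 11; u[5] = 13; u[6] = 15; u[7] = 2.
Since u[7] = u[3] = 2, the sequence is eventually periodic: after a pre-period of length 2 it cycles with period 4.

4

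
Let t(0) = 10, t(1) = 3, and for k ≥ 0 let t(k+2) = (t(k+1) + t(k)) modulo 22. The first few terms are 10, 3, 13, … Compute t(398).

17

We have t(0) = 10,  t(1) = 3,  t(2) = 13,  t(3) = 16,  t(4) = 7,  t(5) = 1,  t(6) = 8,  t(7) = 9,  t(8) = 17,  t(9) = 4,  t(10) = 21,  t(11) = 3,  t(12) = 2,  t(13) = 5,  t(14) = 7,  t(15) = 12,  t(16) = 19,  t(17) = 9,  t(18) = 6,  t(19) = 15,  t(20) = 21,  t(21) = 14,  t(22) = 13,  t(23) = 5,  t(24) = 18,  t(25) = 1,  t(26) = 19,  t(27) = 20,  t(28) = 17,  t(29) = 15,  t(30) = 10,  t(31) = 3.
The sequence repeats with period 30.
(398 - 0) mod 30 = 8, so t(398) = t(8) = 17.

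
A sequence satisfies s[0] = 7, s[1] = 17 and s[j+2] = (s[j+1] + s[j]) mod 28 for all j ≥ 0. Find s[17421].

Computing terms: s[0] = 7; s[1] = 17; s[2] = 24; s[3] = 13; s[4] = 9; s[5] = 22; s[6] = 3; s[7] = 25; s[8] = 0; s[9] = 25; s[10] = 25; s[11] = 22; s[12] = 19; s[13] = 13; s[14] = 4; s[15] = 17; s[16] = 21; s[17] = 10; s[18] = 3; s[19] = 13; s[20] = 16; s[21] = 1; s[22] = 17; s[23] = 18; s[24] = 7; s[25] = 25; s[26] = 4; s[27] = 1; s[28] = 5; s[29] = 6; s[30] = 11; s[31] = 17; s[32] = 0; s[33] = 17; s[34] = 17; s[35] = 6; s[36] = 23; s[37] = 1; s[38] = 24; s[39] = 25; s[40] = 21; s[41] = 18; s[42] = 11; s[43] = 1; s[44] = 12; s[45] = 13; s[46] = 25; s[47] = 10; s[48] = 7; s[49] = 17.
Since (s[48], s[49]) = (s[0], s[1]) = (7, 17) (two consecutive terms determine the rest), the sequence is periodic with period 48.
(17421 - 0) mod 48 = 45, so s[17421] = s[45] = 13.

13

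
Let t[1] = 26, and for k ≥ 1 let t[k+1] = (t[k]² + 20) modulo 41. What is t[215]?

t[1] = 26,  t[2] = 40,  t[3] = 21,  t[4] = 10,  t[5] = 38,  t[6] = 29,  t[7] = 0,  t[8] = 20,  t[9] = 10.
Since t[9] = t[4] = 10, the sequence is eventually periodic: after a pre-period of length 3 it cycles with period 5.
For k ≥ 4, t[k] depends only on (k - 4) mod 5. (215 - 4) mod 5 = 1, so t[215] = t[5] = 38.

38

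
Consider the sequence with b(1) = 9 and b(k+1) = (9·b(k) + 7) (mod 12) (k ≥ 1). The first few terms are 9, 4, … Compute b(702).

4

Computing terms: b(1) = 9, b(2) = 4, b(3) = 7, b(4) = 10, b(5) = 1, b(6) = 4.
Since b(6) = b(2) = 4, the sequence is eventually periodic: after a pre-period of length 1 it cycles with period 4.
For k ≥ 2, b(k) depends only on (k - 2) mod 4. (702 - 2) mod 4 = 0, so b(702) = b(2) = 4.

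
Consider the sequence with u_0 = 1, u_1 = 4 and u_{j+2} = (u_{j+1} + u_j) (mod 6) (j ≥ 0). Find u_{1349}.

5

u_0 = 1; u_1 = 4; u_2 = 5; u_3 = 3; u_4 = 2; u_5 = 5; u_6 = 1; u_7 = 0; u_8 = 1; u_9 = 1; u_{10} = 2; u_{11} = 3; u_{12} = 5; u_{13} = 2; u_{14} = 1; u_{15} = 3; u_{16} = 4; u_{17} = 1; u_{18} = 5; u_{19} = 0; u_{20} = 5; u_{21} = 5; u_{22} = 4; u_{23} = 3; u_{24} = 1; u_{25} = 4.
Since (u_{24}, u_{25}) = (u_0, u_1) = (1, 4) (two consecutive terms determine the rest), the sequence is periodic with period 24.
So u_{1349} = u_{0 + ((1349-0) mod 24)} = u_5 = 5.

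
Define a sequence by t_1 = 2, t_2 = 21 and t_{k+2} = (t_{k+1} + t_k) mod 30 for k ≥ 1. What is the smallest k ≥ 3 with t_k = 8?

Listing terms: t_1 = 2,  t_2 = 21,  t_3 = 23,  t_4 = 14,  t_5 = 7,  t_6 = 21,  t_7 = 28,  t_8 = 19,  t_9 = 17,  t_{10} = 6,  t_{11} = 23,  t_{12} = 29,  t_{13} = 22,  t_{14} = 21,  t_{15} = 13,  t_{16} = 4,  t_{17} = 17,  t_{18} = 21,  t_{19} = 8,  t_{20} = 29,  t_{21} = 7,  t_{22} = 6,  t_{23} = 13,  t_{24} = 19,  t_{25} = 2,  t_{26} = 21.
The sequence repeats with period 24.
The value 8 first appears (with k ≥ 3) at t_{19}.

19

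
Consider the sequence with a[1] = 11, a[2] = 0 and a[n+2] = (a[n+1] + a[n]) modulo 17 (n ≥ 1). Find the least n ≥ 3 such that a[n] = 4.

7

Computing terms: a[1] = 11; a[2] = 0; a[3] = 11; a[4] = 11; a[5] = 5; a[6] = 16; a[7] = 4; a[8] = 3; a[9] = 7; a[10] = 10; a[11] = 0; a[12] = 10; a[13] = 10; a[14] = 3; a[15] = 13; a[16] = 16; a[17] = 12; a[18] = 11; a[19] = 6; a[20] = 0; a[21] = 6; a[22] = 6; a[23] = 12; a[24] = 1; a[25] = 13; a[26] = 14; a[27] = 10; a[28] = 7; a[29] = 0; a[30] = 7; a[31] = 7; a[32] = 14; a[33] = 4; a[34] = 1; a[35] = 5; a[36] = 6; a[37] = 11; a[38] = 0.
Since (a[37], a[38]) = (a[1], a[2]) = (11, 0) (two consecutive terms determine the rest), the sequence is periodic with period 36.
The value 4 first appears (with n ≥ 3) at a[7].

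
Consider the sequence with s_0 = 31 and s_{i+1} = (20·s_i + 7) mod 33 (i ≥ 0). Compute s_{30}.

31

Listing terms: s_0 = 31,  s_1 = 0,  s_2 = 7,  s_3 = 15,  s_4 = 10,  s_5 = 9,  s_6 = 22,  s_7 = 18,  s_8 = 4,  s_9 = 21,  s_{10} = 31.
The sequence repeats with period 10.
So s_{30} = s_{0 + ((30-0) mod 10)} = s_0 = 31.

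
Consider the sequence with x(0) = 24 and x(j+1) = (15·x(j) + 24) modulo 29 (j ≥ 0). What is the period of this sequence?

Computing terms: x(0) = 24; x(1) = 7; x(2) = 13; x(3) = 16; x(4) = 3; x(5) = 11; x(6) = 15; x(7) = 17; x(8) = 18; x(9) = 4; x(10) = 26; x(11) = 8; x(12) = 28; x(13) = 9; x(14) = 14; x(15) = 2; x(16) = 25; x(17) = 22; x(18) = 6; x(19) = 27; x(20) = 23; x(21) = 21; x(22) = 20; x(23) = 5; x(24) = 12; x(25) = 1; x(26) = 10; x(27) = 0; x(28) = 24.
Since x(28) = x(0) = 24, the sequence is periodic with period 28.

28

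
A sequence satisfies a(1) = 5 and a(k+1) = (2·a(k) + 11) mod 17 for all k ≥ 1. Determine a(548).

15

We have a(1) = 5, a(2) = 4, a(3) = 2, a(4) = 15, a(5) = 7, a(6) = 8, a(7) = 10, a(8) = 14, a(9) = 5.
Since a(9) = a(1) = 5, the sequence is periodic with period 8.
(548 - 1) mod 8 = 3, so a(548) = a(4) = 15.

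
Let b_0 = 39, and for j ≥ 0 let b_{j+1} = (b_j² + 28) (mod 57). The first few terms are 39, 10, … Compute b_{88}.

44

We have b_0 = 39; b_1 = 10; b_2 = 14; b_3 = 53; b_4 = 44; b_5 = 26; b_6 = 20; b_7 = 29; b_8 = 14.
Since b_8 = b_2 = 14, the sequence is eventually periodic: after a pre-period of length 2 it cycles with period 6.
For j ≥ 2, b_j depends only on (j - 2) mod 6. (88 - 2) mod 6 = 2, so b_{88} = b_4 = 44.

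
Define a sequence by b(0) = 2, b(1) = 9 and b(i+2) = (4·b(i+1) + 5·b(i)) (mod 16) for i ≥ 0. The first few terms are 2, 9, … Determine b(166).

6

Computing terms: b(0) = 2,  b(1) = 9,  b(2) = 14,  b(3) = 5,  b(4) = 10,  b(5) = 1,  b(6) = 6,  b(7) = 13,  b(8) = 2,  b(9) = 9.
Since (b(8), b(9)) = (b(0), b(1)) = (2, 9) (two consecutive terms determine the rest), the sequence is periodic with period 8.
So b(166) = b(0 + ((166-0) mod 8)) = b(6) = 6.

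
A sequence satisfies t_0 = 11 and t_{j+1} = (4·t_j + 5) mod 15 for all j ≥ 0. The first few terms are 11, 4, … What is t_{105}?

t_0 = 11,  t_1 = 4,  t_2 = 6,  t_3 = 14,  t_4 = 1,  t_5 = 9,  t_6 = 11.
The sequence repeats with period 6.
So t_{105} = t_{0 + ((105-0) mod 6)} = t_3 = 14.

14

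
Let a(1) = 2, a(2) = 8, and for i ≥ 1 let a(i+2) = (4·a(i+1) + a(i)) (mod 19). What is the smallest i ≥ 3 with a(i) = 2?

5

Listing terms: a(1) = 2; a(2) = 8; a(3) = 15; a(4) = 11; a(5) = 2; a(6) = 0; a(7) = 2; a(8) = 8.
Since (a(7), a(8)) = (a(1), a(2)) = (2, 8) (two consecutive terms determine the rest), the sequence is periodic with period 6.
The value 2 first appears (with i ≥ 3) at a(5).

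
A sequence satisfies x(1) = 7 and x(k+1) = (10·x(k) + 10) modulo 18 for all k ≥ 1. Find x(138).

0

Computing terms: x(1) = 7,  x(2) = 8,  x(3) = 0,  x(4) = 10,  x(5) = 2,  x(6) = 12,  x(7) = 4,  x(8) = 14,  x(9) = 6,  x(10) = 16,  x(11) = 8.
Since x(11) = x(2) = 8, the sequence is eventually periodic: after a pre-period of length 1 it cycles with period 9.
For k ≥ 2, x(k) depends only on (k - 2) mod 9. (138 - 2) mod 9 = 1, so x(138) = x(3) = 0.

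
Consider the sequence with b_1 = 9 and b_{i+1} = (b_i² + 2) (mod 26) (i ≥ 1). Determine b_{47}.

We have b_1 = 9; b_2 = 5; b_3 = 1; b_4 = 3; b_5 = 11; b_6 = 19; b_7 = 25; b_8 = 3.
Since b_8 = b_4 = 3, the sequence is eventually periodic: after a pre-period of length 3 it cycles with period 4.
For i ≥ 4, b_i depends only on (i - 4) mod 4. (47 - 4) mod 4 = 3, so b_{47} = b_7 = 25.

25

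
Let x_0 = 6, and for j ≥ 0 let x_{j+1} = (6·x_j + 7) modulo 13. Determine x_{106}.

10

x_0 = 6,  x_1 = 4,  x_2 = 5,  x_3 = 11,  x_4 = 8,  x_5 = 3,  x_6 = 12,  x_7 = 1,  x_8 = 0,  x_9 = 7,  x_{10} = 10,  x_{11} = 2,  x_{12} = 6.
The sequence repeats with period 12.
(106 - 0) mod 12 = 10, so x_{106} = x_{10} = 10.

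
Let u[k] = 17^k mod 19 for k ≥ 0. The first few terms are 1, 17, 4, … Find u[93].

Listing terms: u[0] = 1; u[1] = 17; u[2] = 4; u[3] = 11; u[4] = 16; u[5] = 6; u[6] = 7; u[7] = 5; u[8] = 9; u[9] = 1.
The sequence repeats with period 9.
(93 - 0) mod 9 = 3, so u[93] = u[3] = 11.

11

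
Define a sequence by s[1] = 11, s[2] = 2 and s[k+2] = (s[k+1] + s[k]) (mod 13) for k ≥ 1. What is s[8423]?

10

Listing terms: s[1] = 11; s[2] = 2; s[3] = 0; s[4] = 2; s[5] = 2; s[6] = 4; s[7] = 6; s[8] = 10; s[9] = 3; s[10] = 0; s[11] = 3; s[12] = 3; s[13] = 6; s[14] = 9; s[15] = 2; s[16] = 11; s[17] = 0; s[18] = 11; s[19] = 11; s[20] = 9; s[21] = 7; s[22] = 3; s[23] = 10; s[24] = 0; s[25] = 10; s[26] = 10; s[27] = 7; s[28] = 4; s[29] = 11; s[30] = 2.
The sequence repeats with period 28.
(8423 - 1) mod 28 = 22, so s[8423] = s[23] = 10.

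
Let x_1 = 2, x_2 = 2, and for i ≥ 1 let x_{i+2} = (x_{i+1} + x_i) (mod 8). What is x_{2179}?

Listing terms: x_1 = 2, x_2 = 2, x_3 = 4, x_4 = 6, x_5 = 2, x_6 = 0, x_7 = 2, x_8 = 2.
Since (x_7, x_8) = (x_1, x_2) = (2, 2) (two consecutive terms determine the rest), the sequence is periodic with period 6.
So x_{2179} = x_{1 + ((2179-1) mod 6)} = x_1 = 2.

2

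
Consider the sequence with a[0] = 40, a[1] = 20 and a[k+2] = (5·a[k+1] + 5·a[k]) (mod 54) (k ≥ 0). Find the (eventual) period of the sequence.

We have a[0] = 40, a[1] = 20, a[2] = 30, a[3] = 34, a[4] = 50, a[5] = 42, a[6] = 28, a[7] = 26, a[8] = 0, a[9] = 22, a[10] = 2, a[11] = 12, a[12] = 16, a[13] = 32, a[14] = 24, a[15] = 10, a[16] = 8, a[17] = 36, a[18] = 4, a[19] = 38, a[20] = 48, a[21] = 52, a[22] = 14, a[23] = 6, a[24] = 46, a[25] = 44, a[26] = 18, a[27] = 40, a[28] = 20.
Since (a[27], a[28]) = (a[0], a[1]) = (40, 20) (two consecutive terms determine the rest), the sequence is periodic with period 27.

27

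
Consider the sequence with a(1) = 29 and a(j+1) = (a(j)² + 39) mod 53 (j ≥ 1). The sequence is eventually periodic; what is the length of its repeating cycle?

We have a(1) = 29, a(2) = 32, a(3) = 3, a(4) = 48, a(5) = 11, a(6) = 1, a(7) = 40, a(8) = 49, a(9) = 2, a(10) = 43, a(11) = 33, a(12) = 15, a(13) = 52, a(14) = 40.
Since a(14) = a(7) = 40, the sequence is eventually periodic: after a pre-period of length 6 it cycles with period 7.

7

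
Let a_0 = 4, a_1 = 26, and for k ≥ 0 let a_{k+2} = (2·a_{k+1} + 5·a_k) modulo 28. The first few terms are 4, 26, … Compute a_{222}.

20

a_0 = 4; a_1 = 26; a_2 = 16; a_3 = 22; a_4 = 12; a_5 = 22; a_6 = 20; a_7 = 10; a_8 = 8; a_9 = 10; a_{10} = 4; a_{11} = 2; a_{12} = 24; a_{13} = 2; a_{14} = 12; a_{15} = 6; a_{16} = 16; a_{17} = 6; a_{18} = 8; a_{19} = 18; a_{20} = 20; a_{21} = 18; a_{22} = 24; a_{23} = 26; a_{24} = 4; a_{25} = 26.
Since (a_{24}, a_{25}) = (a_0, a_1) = (4, 26) (two consecutive terms determine the rest), the sequence is periodic with period 24.
(222 - 0) mod 24 = 6, so a_{222} = a_6 = 20.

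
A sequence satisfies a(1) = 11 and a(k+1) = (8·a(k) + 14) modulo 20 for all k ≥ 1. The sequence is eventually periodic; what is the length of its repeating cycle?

We have a(1) = 11, a(2) = 2, a(3) = 10, a(4) = 14, a(5) = 6, a(6) = 2.
Since a(6) = a(2) = 2, the sequence is eventually periodic: after a pre-period of length 1 it cycles with period 4.

4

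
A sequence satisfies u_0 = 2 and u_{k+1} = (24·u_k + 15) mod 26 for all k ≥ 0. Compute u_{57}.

We have u_0 = 2; u_1 = 11; u_2 = 19; u_3 = 3; u_4 = 9; u_5 = 23; u_6 = 21; u_7 = 25; u_8 = 17; u_9 = 7; u_{10} = 1; u_{11} = 13; u_{12} = 15; u_{13} = 11.
Since u_{13} = u_1 = 11, the sequence is eventually periodic: after a pre-period of length 1 it cycles with period 12.
For k ≥ 1, u_k depends only on (k - 1) mod 12. (57 - 1) mod 12 = 8, so u_{57} = u_9 = 7.

7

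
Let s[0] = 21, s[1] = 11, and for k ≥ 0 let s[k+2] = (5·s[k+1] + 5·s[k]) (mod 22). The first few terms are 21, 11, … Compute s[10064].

Listing terms: s[0] = 21; s[1] = 11; s[2] = 6; s[3] = 19; s[4] = 15; s[5] = 16; s[6] = 1; s[7] = 19; s[8] = 12; s[9] = 1; s[10] = 21; s[11] = 0; s[12] = 17; s[13] = 19; s[14] = 4; s[15] = 5; s[16] = 1; s[17] = 8; s[18] = 1; s[19] = 1; s[20] = 10; s[21] = 11; s[22] = 17; s[23] = 8; s[24] = 15; s[25] = 5; s[26] = 12; s[27] = 19; s[28] = 1; s[29] = 12; s[30] = 21; s[31] = 11.
The sequence repeats with period 30.
So s[10064] = s[0 + ((10064-0) mod 30)] = s[14] = 4.

4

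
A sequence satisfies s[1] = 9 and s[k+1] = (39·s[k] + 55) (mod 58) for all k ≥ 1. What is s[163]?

s[1] = 9,  s[2] = 0,  s[3] = 55,  s[4] = 54,  s[5] = 15,  s[6] = 2,  s[7] = 17,  s[8] = 22,  s[9] = 43,  s[10] = 50,  s[11] = 33,  s[12] = 8,  s[13] = 19,  s[14] = 42,  s[15] = 11,  s[16] = 20,  s[17] = 23,  s[18] = 24,  s[19] = 5,  s[20] = 18,  s[21] = 3,  s[22] = 56,  s[23] = 35,  s[24] = 28,  s[25] = 45,  s[26] = 12,  s[27] = 1,  s[28] = 36,  s[29] = 9.
The sequence repeats with period 28.
So s[163] = s[1 + ((163-1) mod 28)] = s[23] = 35.

35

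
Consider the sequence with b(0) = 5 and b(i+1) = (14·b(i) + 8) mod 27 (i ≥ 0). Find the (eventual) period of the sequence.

Listing terms: b(0) = 5, b(1) = 24, b(2) = 20, b(3) = 18, b(4) = 17, b(5) = 3, b(6) = 23, b(7) = 6, b(8) = 11, b(9) = 0, b(10) = 8, b(11) = 12, b(12) = 14, b(13) = 15, b(14) = 2, b(15) = 9, b(16) = 26, b(17) = 21, b(18) = 5.
The sequence repeats with period 18.

18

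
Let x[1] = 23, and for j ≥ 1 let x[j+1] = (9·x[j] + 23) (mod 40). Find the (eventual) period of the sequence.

Listing terms: x[1] = 23,  x[2] = 30,  x[3] = 13,  x[4] = 20,  x[5] = 3,  x[6] = 10,  x[7] = 33,  x[8] = 0,  x[9] = 23.
Since x[9] = x[1] = 23, the sequence is periodic with period 8.

8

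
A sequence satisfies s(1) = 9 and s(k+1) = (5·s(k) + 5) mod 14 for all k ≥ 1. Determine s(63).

We have s(1) = 9; s(2) = 8; s(3) = 3; s(4) = 6; s(5) = 7; s(6) = 12; s(7) = 9.
Since s(7) = s(1) = 9, the sequence is periodic with period 6.
(63 - 1) mod 6 = 2, so s(63) = s(3) = 3.

3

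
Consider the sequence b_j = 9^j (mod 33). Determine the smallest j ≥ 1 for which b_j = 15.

2

Listing terms: b_0 = 1,  b_1 = 9,  b_2 = 15,  b_3 = 3,  b_4 = 27,  b_5 = 12,  b_6 = 9.
Since b_6 = b_1 = 9, the sequence is eventually periodic: after a pre-period of length 1 it cycles with period 5.
The value 15 first appears (with j ≥ 1) at b_2.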